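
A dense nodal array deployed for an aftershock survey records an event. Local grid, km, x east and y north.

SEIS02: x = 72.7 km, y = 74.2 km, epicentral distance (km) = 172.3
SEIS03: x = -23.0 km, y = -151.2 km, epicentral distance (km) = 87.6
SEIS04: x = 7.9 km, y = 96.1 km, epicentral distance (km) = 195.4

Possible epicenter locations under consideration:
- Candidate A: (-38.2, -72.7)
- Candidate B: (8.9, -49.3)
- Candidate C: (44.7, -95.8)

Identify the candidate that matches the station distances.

Candidate C

For each candidate, compare |candidate − station| to the reported distance:
Candidate A: residuals SEIS02 11.8, SEIS03 7.6, SEIS04 20.4 → max 20.4 km
Candidate B: residuals SEIS02 33.3, SEIS03 19.2, SEIS04 50.0 → max 50.0 km
Candidate C: residuals SEIS02 0.0, SEIS03 0.1, SEIS04 0.0 → max 0.1 km
Only Candidate C has all residuals ≈ 0.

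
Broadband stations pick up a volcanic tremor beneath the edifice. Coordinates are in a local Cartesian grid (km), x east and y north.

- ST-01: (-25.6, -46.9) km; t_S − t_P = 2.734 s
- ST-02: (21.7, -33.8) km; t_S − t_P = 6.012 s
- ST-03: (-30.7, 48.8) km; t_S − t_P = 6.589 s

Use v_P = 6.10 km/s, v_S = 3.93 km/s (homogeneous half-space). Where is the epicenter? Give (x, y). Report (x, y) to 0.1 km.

(-43.8, -22.8)

Distance from S−P lag: d = Δt · v_P v_S / (v_P − v_S) = Δt · (6.10·3.93)/(6.10−3.93) ≈ 11.0475·Δt.
So d_ST-01 = 30.20, d_ST-02 = 66.42, d_ST-03 = 72.79 km.
Circle about each station: (x + 25.6)² + (y + 46.9)² = 30.20²; (x − 21.7)² + (y + 33.8)² = 66.42²; (x + 30.7)² + (y − 48.8)² = 72.79².
Subtracting the ST-01 equation from the ST-02 and ST-03 equations removes the quadratic terms:
94.6 x + 26.2 y = -4741.22
-10.2 x + 191.4 y = -3917.38
Solving the 2×2 system: x ≈ -43.8, y ≈ -22.8 km.
Check against ST-01 (with the unrounded x, y): √((x + 25.6)²+(y + 46.9)²) = 30.20 ≈ 30.20 km. ✓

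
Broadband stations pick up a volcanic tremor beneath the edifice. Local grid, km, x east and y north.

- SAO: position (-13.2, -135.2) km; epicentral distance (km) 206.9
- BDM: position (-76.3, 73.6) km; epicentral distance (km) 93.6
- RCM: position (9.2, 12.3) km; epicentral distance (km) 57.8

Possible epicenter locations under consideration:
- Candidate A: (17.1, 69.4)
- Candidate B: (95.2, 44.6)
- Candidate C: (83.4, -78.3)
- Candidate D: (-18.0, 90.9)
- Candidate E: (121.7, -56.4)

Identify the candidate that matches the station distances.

For each candidate, compare |candidate − station| to the reported distance:
Candidate A: residuals SAO 0.1, BDM 0.1, RCM 0.2 → max 0.2 km
Candidate B: residuals SAO 3.0, BDM 80.3, RCM 34.1 → max 80.3 km
Candidate C: residuals SAO 94.8, BDM 126.8, RCM 59.3 → max 126.8 km
Candidate D: residuals SAO 19.3, BDM 32.8, RCM 25.4 → max 32.8 km
Candidate E: residuals SAO 50.7, BDM 143.3, RCM 74.0 → max 143.3 km
Only Candidate A has all residuals ≈ 0.

Candidate A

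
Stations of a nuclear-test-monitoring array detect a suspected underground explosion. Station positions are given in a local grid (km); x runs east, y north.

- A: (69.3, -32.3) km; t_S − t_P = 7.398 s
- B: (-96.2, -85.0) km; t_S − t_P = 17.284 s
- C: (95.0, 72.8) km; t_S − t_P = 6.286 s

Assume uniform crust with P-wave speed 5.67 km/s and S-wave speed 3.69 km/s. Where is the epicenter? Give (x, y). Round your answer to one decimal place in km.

Distance from S−P lag: d = Δt · v_P v_S / (v_P − v_S) = Δt · (5.67·3.69)/(5.67−3.69) ≈ 10.5668·Δt.
So d_A = 78.17, d_B = 182.64, d_C = 66.42 km.
Circle about each station: (x − 69.3)² + (y + 32.3)² = 78.17²; (x + 96.2)² + (y + 85.0)² = 182.64²; (x − 95.0)² + (y − 72.8)² = 66.42².
Subtracting pairs of circle equations eliminates x²+y² and gives linear equations (the radical axes):
-331.0 x − 105.4 y = -16613.16
51.4 x + 210.2 y = 10177.99
Solving the 2×2 system: x ≈ 37.7, y ≈ 39.2 km.

x ≈ 37.7 km, y ≈ 39.2 km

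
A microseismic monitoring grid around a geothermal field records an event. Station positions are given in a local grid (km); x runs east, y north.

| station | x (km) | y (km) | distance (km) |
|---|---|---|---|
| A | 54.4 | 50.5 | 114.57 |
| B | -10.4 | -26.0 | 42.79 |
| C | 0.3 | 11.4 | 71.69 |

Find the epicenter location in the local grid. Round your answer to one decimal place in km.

(17.9, -58.1)

Circle about each station: (x − 54.4)² + (y − 50.5)² = 114.57²; (x + 10.4)² + (y + 26.0)² = 42.79²; (x − 0.3)² + (y − 11.4)² = 71.69².
Subtracting the A equation from the B and C equations removes the quadratic terms:
-129.6 x − 153.0 y = 6569.85
-108.2 x − 78.2 y = 2607.27
Solving the 2×2 system: x ≈ 17.9, y ≈ -58.1 km.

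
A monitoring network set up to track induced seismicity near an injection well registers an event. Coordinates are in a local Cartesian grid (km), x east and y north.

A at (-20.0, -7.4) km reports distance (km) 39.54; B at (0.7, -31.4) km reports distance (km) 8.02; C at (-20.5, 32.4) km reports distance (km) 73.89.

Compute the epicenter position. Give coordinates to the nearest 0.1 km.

Circle about each station: (x + 20.0)² + (y + 7.4)² = 39.54²; (x − 0.7)² + (y + 31.4)² = 8.02²; (x + 20.5)² + (y − 32.4)² = 73.89².
Subtracting the A equation from the B and C equations removes the quadratic terms:
41.4 x − 48.0 y = 2030.78
-1.0 x + 79.6 y = -2881.07
Solving the 2×2 system: x ≈ 7.2, y ≈ -36.1 km.

(7.2, -36.1)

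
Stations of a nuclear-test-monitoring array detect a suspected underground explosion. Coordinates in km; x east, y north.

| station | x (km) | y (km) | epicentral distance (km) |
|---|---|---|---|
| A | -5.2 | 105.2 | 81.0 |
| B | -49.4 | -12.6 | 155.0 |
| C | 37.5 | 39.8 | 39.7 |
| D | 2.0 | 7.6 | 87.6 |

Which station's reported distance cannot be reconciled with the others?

Solve using three stations at a time. Using A, C, D (subtract circle equations pairwise → linear system) gives (x, y) ≈ (66.3, 67.1).
Distances from that point to each station vs reported:
  A: calculated 81.0 vs reported 81.0 → residual 0.0 km
  B: calculated 140.5 vs reported 155.0 → residual 14.5 km
  C: calculated 39.7 vs reported 39.7 → residual 0.0 km
  D: calculated 87.6 vs reported 87.6 → residual 0.0 km
A, C, D are mutually consistent (residuals ≈ 0); B is off by 14.5 km.

B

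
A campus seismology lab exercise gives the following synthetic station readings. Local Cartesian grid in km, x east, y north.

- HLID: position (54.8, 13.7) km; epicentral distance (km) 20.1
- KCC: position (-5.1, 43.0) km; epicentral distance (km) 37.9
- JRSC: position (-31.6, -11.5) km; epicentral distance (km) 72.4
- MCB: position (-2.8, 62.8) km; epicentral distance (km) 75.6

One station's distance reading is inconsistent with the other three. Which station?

KCC

Solve using three stations at a time. Using HLID, JRSC, MCB (subtract circle equations pairwise → linear system) gives (x, y) ≈ (39.8, 0.4).
Distances from that point to each station vs reported:
  HLID: calculated 20.1 vs reported 20.1 → residual 0.0 km
  KCC: calculated 61.9 vs reported 37.9 → residual 24.0 km
  JRSC: calculated 72.4 vs reported 72.4 → residual 0.0 km
  MCB: calculated 75.6 vs reported 75.6 → residual 0.0 km
HLID, JRSC, MCB are mutually consistent (residuals ≈ 0); KCC is off by 24.0 km.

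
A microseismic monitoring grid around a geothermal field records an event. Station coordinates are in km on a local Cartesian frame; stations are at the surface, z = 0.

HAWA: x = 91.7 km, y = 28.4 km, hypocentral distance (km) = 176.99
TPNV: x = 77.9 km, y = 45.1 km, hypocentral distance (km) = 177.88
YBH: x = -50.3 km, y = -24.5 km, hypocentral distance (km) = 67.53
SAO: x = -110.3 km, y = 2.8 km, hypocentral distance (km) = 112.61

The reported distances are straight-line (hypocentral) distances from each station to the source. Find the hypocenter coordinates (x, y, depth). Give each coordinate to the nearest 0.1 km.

(-43.5, -78.7, 39.7)

Each station gives a sphere (x−x_i)² + (y−y_i)² + z² = d_i² (stations at z=0).
Subtracting the HAWA sphere from TPNV and YBH: z² cancels, leaving linear equations in x and y:
-27.6 x + 33.4 y = -1428.86
-284.0 x − 105.8 y = 20680.05
Solving: x ≈ -43.491, y ≈ -78.719 km (keep extra digits for the depth step; rounded: -43.5, -78.7).
Then from the HAWA sphere: z² = 176.99² − (x − 91.7)² − (y − 28.4)² with x = -43.491, y = -78.719, so z ≈ 39.678 ≈ 39.7 km.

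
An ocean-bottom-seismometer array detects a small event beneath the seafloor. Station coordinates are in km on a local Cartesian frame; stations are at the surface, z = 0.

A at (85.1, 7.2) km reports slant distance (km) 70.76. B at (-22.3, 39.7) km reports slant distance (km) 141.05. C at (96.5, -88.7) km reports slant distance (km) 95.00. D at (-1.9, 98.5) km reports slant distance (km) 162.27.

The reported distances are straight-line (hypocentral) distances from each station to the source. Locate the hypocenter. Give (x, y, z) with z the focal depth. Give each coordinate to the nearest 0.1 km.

x ≈ 87.5 km, y ≈ -20.2 km, depth ≈ 65.2 km

Each station gives a sphere (x−x_i)² + (y−y_i)² + z² = d_i² (stations at z=0).
Subtracting the A sphere from B and C: z² cancels, leaving linear equations in x and y:
-214.8 x + 65.0 y = -20108.59
22.8 x − 191.8 y = 5868.07
Solving: x ≈ 87.505, y ≈ -20.193 km (keep extra digits for the depth step; rounded: 87.5, -20.2).
Then from the A sphere: z² = 70.76² − (x − 85.1)² − (y − 7.2)² with x = 87.505, y = -20.193, so z ≈ 65.198 ≈ 65.2 km.
Check against D (with the unrounded solution): distance 162.27 ≈ 162.27 km. ✓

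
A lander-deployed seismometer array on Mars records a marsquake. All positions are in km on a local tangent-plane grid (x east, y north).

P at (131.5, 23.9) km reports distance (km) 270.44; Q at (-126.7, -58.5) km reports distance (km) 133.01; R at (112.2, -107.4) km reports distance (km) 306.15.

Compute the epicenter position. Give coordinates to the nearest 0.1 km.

(-134.2, 74.3)

Circle about each station: (x − 131.5)² + (y − 23.9)² = 270.44²; (x + 126.7)² + (y + 58.5)² = 133.01²; (x − 112.2)² + (y + 107.4)² = 306.15².
Subtracting pairs of circle equations eliminates x²+y² and gives linear equations (the radical axes):
-516.4 x − 164.8 y = 57057.81
-38.6 x − 262.6 y = -14329.89
Solving the 2×2 system: x ≈ -134.2, y ≈ 74.3 km.
Check against P (with the unrounded x, y): √((x − 131.5)²+(y − 23.9)²) = 270.44 ≈ 270.44 km. ✓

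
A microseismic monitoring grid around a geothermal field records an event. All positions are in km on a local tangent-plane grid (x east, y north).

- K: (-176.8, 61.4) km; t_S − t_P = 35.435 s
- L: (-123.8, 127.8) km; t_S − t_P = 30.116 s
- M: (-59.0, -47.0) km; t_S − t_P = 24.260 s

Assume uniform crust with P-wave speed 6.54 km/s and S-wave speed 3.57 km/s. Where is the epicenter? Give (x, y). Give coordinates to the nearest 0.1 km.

101.7 km east, 55.7 km north

Distance from S−P lag: d = Δt · v_P v_S / (v_P − v_S) = Δt · (6.54·3.57)/(6.54−3.57) ≈ 7.8612·Δt.
So d_K = 278.56, d_L = 236.75, d_M = 190.71 km.
Circle about each station: (x + 176.8)² + (y − 61.4)² = 278.56²; (x + 123.8)² + (y − 127.8)² = 236.75²; (x + 59.0)² + (y + 47.0)² = 190.71².
Subtracting pairs of circle equations eliminates x²+y² and gives linear equations (the radical axes):
106.0 x + 132.8 y = 18176.19
235.6 x − 216.8 y = 11887.17
Solving the 2×2 system: x ≈ 101.7, y ≈ 55.7 km.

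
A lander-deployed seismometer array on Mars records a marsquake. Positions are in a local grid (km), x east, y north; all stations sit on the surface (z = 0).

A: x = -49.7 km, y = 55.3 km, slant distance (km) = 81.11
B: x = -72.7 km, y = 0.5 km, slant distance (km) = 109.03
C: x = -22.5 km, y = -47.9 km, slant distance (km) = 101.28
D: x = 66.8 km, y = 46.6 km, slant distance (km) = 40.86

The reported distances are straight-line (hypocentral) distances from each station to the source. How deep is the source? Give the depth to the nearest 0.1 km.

Each station gives a sphere (x−x_i)² + (y−y_i)² + z² = d_i² (stations at z=0).
Subtracting the A sphere from B and C: z² cancels, leaving linear equations in x and y:
-46.0 x − 109.6 y = -5551.35
54.4 x − 206.4 y = -6406.33
Solving: x ≈ 28.704, y ≈ 38.604 km (keep extra digits for the depth step; rounded: 28.7, 38.6).
Then from the A sphere: z² = 81.11² − (x + 49.7)² − (y − 55.3)² with x = 28.704, y = 38.604, so z ≈ 12.365 ≈ 12.4 km.

depth ≈ 12.4 km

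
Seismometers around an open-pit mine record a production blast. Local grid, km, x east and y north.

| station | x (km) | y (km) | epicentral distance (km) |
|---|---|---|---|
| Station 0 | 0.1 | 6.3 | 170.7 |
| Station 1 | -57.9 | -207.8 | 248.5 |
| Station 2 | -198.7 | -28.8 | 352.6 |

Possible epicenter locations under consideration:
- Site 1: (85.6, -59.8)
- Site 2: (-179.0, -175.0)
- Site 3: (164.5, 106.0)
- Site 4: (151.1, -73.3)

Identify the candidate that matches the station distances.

For each candidate, compare |candidate − station| to the reported distance:
Site 1: residuals Station 0 62.6, Station 1 42.4, Station 2 66.6 → max 66.6 km
Site 2: residuals Station 0 84.1, Station 1 123.0, Station 2 205.1 → max 205.1 km
Site 3: residuals Station 0 21.6, Station 1 136.1, Station 2 34.8 → max 136.1 km
Site 4: residuals Station 0 0.0, Station 1 0.0, Station 2 0.0 → max 0.0 km
Only Site 4 has all residuals ≈ 0.

Site 4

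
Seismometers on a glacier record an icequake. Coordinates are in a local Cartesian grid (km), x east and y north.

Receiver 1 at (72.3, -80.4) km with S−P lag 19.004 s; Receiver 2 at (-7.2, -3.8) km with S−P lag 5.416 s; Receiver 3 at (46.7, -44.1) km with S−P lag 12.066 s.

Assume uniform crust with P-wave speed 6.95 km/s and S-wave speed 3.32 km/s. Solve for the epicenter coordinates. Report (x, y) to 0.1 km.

Distance from S−P lag: d = Δt · v_P v_S / (v_P − v_S) = Δt · (6.95·3.32)/(6.95−3.32) ≈ 6.3565·Δt.
So d_Receiver 1 = 120.80, d_Receiver 2 = 34.43, d_Receiver 3 = 76.70 km.
Circle about each station: (x − 72.3)² + (y + 80.4)² = 120.80²; (x + 7.2)² + (y + 3.8)² = 34.43²; (x − 46.7)² + (y + 44.1)² = 76.70².
Subtracting the Receiver 1 equation from the Receiver 2 and Receiver 3 equations removes the quadratic terms:
-159.0 x + 153.2 y = 1782.05
-51.2 x + 72.6 y = 1144.00
Solving the 2×2 system: x ≈ 12.4, y ≈ 24.5 km.
Check against Receiver 1 (with the unrounded x, y): √((x − 72.3)²+(y + 80.4)²) = 120.80 ≈ 120.80 km. ✓

x ≈ 12.4 km, y ≈ 24.5 km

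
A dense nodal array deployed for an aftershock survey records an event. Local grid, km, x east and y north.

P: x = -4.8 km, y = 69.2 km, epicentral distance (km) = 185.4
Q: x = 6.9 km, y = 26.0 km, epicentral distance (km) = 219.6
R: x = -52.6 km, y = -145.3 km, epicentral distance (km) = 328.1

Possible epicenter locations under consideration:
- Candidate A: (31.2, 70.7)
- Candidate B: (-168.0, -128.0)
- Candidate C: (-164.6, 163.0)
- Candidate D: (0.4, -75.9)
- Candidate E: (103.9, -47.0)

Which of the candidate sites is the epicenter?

For each candidate, compare |candidate − station| to the reported distance:
Candidate A: residuals P 149.4, Q 168.7, R 96.4 → max 168.7 km
Candidate B: residuals P 70.6, Q 13.4, R 211.4 → max 211.4 km
Candidate C: residuals P 0.1, Q 0.1, R 0.1 → max 0.1 km
Candidate D: residuals P 40.2, Q 117.5, R 240.8 → max 240.8 km
Candidate E: residuals P 26.3, Q 98.2, R 143.3 → max 143.3 km
Only Candidate C has all residuals ≈ 0.

Candidate C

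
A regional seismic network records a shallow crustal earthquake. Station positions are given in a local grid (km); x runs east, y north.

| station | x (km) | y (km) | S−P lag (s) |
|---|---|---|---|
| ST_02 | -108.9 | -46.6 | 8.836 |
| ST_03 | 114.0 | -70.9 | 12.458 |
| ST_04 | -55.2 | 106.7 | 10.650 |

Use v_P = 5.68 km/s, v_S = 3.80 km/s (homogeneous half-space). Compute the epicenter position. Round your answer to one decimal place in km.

x ≈ -14.8 km, y ≈ -8.7 km

Distance from S−P lag: d = Δt · v_P v_S / (v_P − v_S) = Δt · (5.68·3.80)/(5.68−3.80) ≈ 11.4809·Δt.
So d_ST_02 = 101.44, d_ST_03 = 143.03, d_ST_04 = 122.27 km.
Circle about each station: (x + 108.9)² + (y + 46.6)² = 101.44²; (x − 114.0)² + (y + 70.9)² = 143.03²; (x + 55.2)² + (y − 106.7)² = 122.27².
Subtracting pairs of circle equations eliminates x²+y² and gives linear equations (the radical axes):
445.8 x − 48.6 y = -6175.47
107.4 x + 306.6 y = -4258.72
Solving the 2×2 system: x ≈ -14.8, y ≈ -8.7 km.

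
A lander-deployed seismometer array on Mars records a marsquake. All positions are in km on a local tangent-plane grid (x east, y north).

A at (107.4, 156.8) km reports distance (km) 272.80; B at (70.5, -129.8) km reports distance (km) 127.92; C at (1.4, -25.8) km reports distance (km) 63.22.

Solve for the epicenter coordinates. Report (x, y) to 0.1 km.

Circle about each station: (x − 107.4)² + (y − 156.8)² = 272.80²; (x − 70.5)² + (y + 129.8)² = 127.92²; (x − 1.4)² + (y + 25.8)² = 63.22².
Subtracting the A equation from the B and C equations removes the quadratic terms:
-73.8 x − 573.2 y = 43753.60
-212.0 x − 365.2 y = 34969.67
Solving the 2×2 system: x ≈ -43.0, y ≈ -70.8 km.

x ≈ -43.0 km, y ≈ -70.8 km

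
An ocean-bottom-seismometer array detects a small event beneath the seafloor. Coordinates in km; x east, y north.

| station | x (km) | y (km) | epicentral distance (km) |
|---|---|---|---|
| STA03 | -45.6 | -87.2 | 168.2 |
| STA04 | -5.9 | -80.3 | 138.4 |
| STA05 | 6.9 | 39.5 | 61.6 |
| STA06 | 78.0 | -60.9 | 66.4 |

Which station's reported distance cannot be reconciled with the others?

Solve using three stations at a time. Using STA03, STA04, STA05 (subtract circle equations pairwise → linear system) gives (x, y) ≈ (68.4, 36.4).
Distances from that point to each station vs reported:
  STA03: calculated 168.2 vs reported 168.2 → residual 0.0 km
  STA04: calculated 138.4 vs reported 138.4 → residual 0.0 km
  STA05: calculated 61.6 vs reported 61.6 → residual 0.0 km
  STA06: calculated 97.8 vs reported 66.4 → residual 31.4 km
STA03, STA04, STA05 are mutually consistent (residuals ≈ 0); STA06 is off by 31.4 km.

STA06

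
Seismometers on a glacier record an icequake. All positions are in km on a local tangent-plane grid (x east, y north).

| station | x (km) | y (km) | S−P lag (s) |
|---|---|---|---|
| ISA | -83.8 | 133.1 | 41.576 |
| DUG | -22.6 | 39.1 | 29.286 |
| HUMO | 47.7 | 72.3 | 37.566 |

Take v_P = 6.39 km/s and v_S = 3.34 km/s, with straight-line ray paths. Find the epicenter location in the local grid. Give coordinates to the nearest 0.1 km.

-79.4 km east, -157.8 km north

Distance from S−P lag: d = Δt · v_P v_S / (v_P − v_S) = Δt · (6.39·3.34)/(6.39−3.34) ≈ 6.9976·Δt.
So d_ISA = 290.93, d_DUG = 204.93, d_HUMO = 262.87 km.
Circle about each station: (x + 83.8)² + (y − 133.1)² = 290.93²; (x + 22.6)² + (y − 39.1)² = 204.93²; (x − 47.7)² + (y − 72.3)² = 262.87².
Subtracting pairs of circle equations eliminates x²+y² and gives linear equations (the radical axes):
122.4 x − 188.0 y = 19945.48
263.0 x − 121.6 y = -1695.84
Solving the 2×2 system: x ≈ -79.4, y ≈ -157.8 km.
Check against ISA (with the unrounded x, y): √((x + 83.8)²+(y − 133.1)²) = 290.92 ≈ 290.93 km. ✓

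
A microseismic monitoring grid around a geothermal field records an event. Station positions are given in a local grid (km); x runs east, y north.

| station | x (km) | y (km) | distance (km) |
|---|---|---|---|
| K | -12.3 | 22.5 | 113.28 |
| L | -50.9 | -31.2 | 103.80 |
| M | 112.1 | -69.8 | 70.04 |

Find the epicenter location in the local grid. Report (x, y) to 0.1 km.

Circle about each station: (x + 12.3)² + (y − 22.5)² = 113.28²; (x + 50.9)² + (y + 31.2)² = 103.80²; (x − 112.1)² + (y + 69.8)² = 70.04².
Subtracting the K equation from the L and M equations removes the quadratic terms:
-77.2 x − 107.4 y = 4964.63
248.8 x − 184.6 y = 24707.67
Solving the 2×2 system: x ≈ 42.4, y ≈ -76.7 km.

42.4 km east, -76.7 km north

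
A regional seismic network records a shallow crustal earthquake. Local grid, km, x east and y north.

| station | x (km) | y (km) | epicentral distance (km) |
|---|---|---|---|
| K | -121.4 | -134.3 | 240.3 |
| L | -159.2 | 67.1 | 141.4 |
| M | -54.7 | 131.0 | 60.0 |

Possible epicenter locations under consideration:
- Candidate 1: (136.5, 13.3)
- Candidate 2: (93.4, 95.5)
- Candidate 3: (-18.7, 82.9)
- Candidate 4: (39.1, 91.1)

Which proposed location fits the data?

Candidate 3

For each candidate, compare |candidate − station| to the reported distance:
Candidate 1: residuals K 56.9, L 159.2, M 164.5 → max 164.5 km
Candidate 2: residuals K 74.3, L 112.8, M 92.3 → max 112.8 km
Candidate 3: residuals K 0.0, L 0.0, M 0.1 → max 0.1 km
Candidate 4: residuals K 36.4, L 58.3, M 41.9 → max 58.3 km
Only Candidate 3 has all residuals ≈ 0.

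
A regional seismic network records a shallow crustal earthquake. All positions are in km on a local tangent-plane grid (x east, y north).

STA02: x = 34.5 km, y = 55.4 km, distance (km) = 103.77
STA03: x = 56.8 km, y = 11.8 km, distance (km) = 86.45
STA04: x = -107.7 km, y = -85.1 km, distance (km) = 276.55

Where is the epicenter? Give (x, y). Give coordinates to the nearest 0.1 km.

Circle about each station: (x − 34.5)² + (y − 55.4)² = 103.77²; (x − 56.8)² + (y − 11.8)² = 86.45²; (x + 107.7)² + (y + 85.1)² = 276.55².
Subtracting the STA02 equation from the STA03 and STA04 equations removes the quadratic terms:
44.6 x − 87.2 y = 2400.68
-284.4 x − 281.0 y = -51129.80
Solving the 2×2 system: x ≈ 137.5, y ≈ 42.8 km.

x ≈ 137.5 km, y ≈ 42.8 km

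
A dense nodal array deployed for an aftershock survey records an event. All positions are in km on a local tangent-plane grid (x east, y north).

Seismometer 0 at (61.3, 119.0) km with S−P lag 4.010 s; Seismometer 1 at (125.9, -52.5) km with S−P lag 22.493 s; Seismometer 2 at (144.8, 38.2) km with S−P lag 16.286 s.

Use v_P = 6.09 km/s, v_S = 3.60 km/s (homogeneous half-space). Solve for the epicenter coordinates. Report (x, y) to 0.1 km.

Distance from S−P lag: d = Δt · v_P v_S / (v_P − v_S) = Δt · (6.09·3.60)/(6.09−3.60) ≈ 8.8048·Δt.
So d_Seismometer 0 = 35.31, d_Seismometer 1 = 198.05, d_Seismometer 2 = 143.40 km.
Circle about each station: (x − 61.3)² + (y − 119.0)² = 35.31²; (x − 125.9)² + (y + 52.5)² = 198.05²; (x − 144.8)² + (y − 38.2)² = 143.40².
Subtracting the Seismometer 0 equation from the Seismometer 1 and Seismometer 2 equations removes the quadratic terms:
129.2 x − 343.0 y = -37288.64
167.0 x − 161.6 y = -14809.17
Solving the 2×2 system: x ≈ 26.0, y ≈ 118.5 km.
Check against Seismometer 0 (with the unrounded x, y): √((x − 61.3)²+(y − 119.0)²) = 35.31 ≈ 35.31 km. ✓

26.0 km east, 118.5 km north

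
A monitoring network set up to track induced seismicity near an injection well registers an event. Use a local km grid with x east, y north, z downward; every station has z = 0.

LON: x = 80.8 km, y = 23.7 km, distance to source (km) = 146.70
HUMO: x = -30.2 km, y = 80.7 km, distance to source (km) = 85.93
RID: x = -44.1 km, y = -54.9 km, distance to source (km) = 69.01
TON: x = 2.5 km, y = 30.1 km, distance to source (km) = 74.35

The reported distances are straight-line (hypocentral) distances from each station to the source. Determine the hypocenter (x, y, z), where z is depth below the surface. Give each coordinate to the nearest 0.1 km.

Each station gives a sphere (x−x_i)² + (y−y_i)² + z² = d_i² (stations at z=0).
Subtracting the LON sphere from HUMO and RID: z² cancels, leaving linear equations in x and y:
-222.0 x + 114.0 y = 14471.13
-249.8 x − 157.2 y = 14627.00
Solving: x ≈ -62.206, y ≈ 5.802 km (keep extra digits for the depth step; rounded: -62.2, 5.8).
Then from the LON sphere: z² = 146.70² − (x − 80.8)² − (y − 23.7)² with x = -62.206, y = 5.802, so z ≈ 27.383 ≈ 27.4 km.

x ≈ -62.2 km, y ≈ 5.8 km, depth ≈ 27.4 km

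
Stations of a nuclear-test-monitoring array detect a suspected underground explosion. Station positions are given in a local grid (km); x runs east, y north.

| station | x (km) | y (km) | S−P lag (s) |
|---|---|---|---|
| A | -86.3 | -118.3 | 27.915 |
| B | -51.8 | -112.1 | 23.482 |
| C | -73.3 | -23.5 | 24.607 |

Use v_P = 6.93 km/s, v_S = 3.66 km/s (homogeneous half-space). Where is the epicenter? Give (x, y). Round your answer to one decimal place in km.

116.6 km east, -42.7 km north

Distance from S−P lag: d = Δt · v_P v_S / (v_P − v_S) = Δt · (6.93·3.66)/(6.93−3.66) ≈ 7.7565·Δt.
So d_A = 216.52, d_B = 182.14, d_C = 190.86 km.
Circle about each station: (x + 86.3)² + (y + 118.3)² = 216.52²; (x + 51.8)² + (y + 112.1)² = 182.14²; (x + 73.3)² + (y + 23.5)² = 190.86².
Subtracting the A equation from the B and C equations removes the quadratic terms:
69.0 x + 12.4 y = 7513.00
26.0 x + 189.6 y = -5064.07
Solving the 2×2 system: x ≈ 116.6, y ≈ -42.7 km.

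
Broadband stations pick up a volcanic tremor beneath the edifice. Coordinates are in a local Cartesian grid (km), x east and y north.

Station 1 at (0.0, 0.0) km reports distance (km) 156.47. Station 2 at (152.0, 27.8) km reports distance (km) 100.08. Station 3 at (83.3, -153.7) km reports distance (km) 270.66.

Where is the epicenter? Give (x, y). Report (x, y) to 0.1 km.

Circle about each station: x² + y² = 156.47²; (x − 152.0)² + (y − 27.8)² = 100.08²; (x − 83.3)² + (y + 153.7)² = 270.66².
Subtracting the Station 1 equation from the Station 2 and Station 3 equations removes the quadratic terms:
304.0 x + 55.6 y = 38343.69
166.6 x − 307.4 y = -18211.39
Solving the 2×2 system: x ≈ 104.9, y ≈ 116.1 km.
Check against Station 1 (with the unrounded x, y): √(x²+y²) = 156.47 ≈ 156.47 km. ✓

104.9 km east, 116.1 km north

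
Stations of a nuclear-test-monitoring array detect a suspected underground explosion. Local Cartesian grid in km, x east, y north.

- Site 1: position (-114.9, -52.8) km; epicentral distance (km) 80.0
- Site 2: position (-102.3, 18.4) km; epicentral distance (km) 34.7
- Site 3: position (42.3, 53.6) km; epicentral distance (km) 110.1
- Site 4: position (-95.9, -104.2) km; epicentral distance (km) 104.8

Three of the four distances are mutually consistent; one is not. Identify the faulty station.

Site 2

Solve using three stations at a time. Using Site 1, Site 3, Site 4 (subtract circle equations pairwise → linear system) gives (x, y) ≈ (-46.1, -12.0).
Distances from that point to each station vs reported:
  Site 1: calculated 80.0 vs reported 80.0 → residual 0.0 km
  Site 2: calculated 63.9 vs reported 34.7 → residual 29.2 km
  Site 3: calculated 110.1 vs reported 110.1 → residual 0.0 km
  Site 4: calculated 104.8 vs reported 104.8 → residual 0.0 km
Site 1, Site 3, Site 4 are mutually consistent (residuals ≈ 0); Site 2 is off by 29.2 km.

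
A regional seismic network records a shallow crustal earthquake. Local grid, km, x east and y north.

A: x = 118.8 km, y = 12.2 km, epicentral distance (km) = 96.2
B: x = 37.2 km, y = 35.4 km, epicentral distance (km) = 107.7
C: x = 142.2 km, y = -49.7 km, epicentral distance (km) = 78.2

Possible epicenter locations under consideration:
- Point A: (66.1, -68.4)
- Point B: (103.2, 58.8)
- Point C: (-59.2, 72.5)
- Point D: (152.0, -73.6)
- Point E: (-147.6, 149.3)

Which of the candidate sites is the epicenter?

For each candidate, compare |candidate − station| to the reported distance:
Point A: residuals A 0.1, B 0.0, C 0.2 → max 0.2 km
Point B: residuals A 47.1, B 37.7, C 37.1 → max 47.1 km
Point C: residuals A 91.7, B 4.4, C 157.4 → max 157.4 km
Point D: residuals A 4.2, B 50.6, C 52.4 → max 52.4 km
Point E: residuals A 203.4, B 109.4, C 273.3 → max 273.3 km
Only Point A has all residuals ≈ 0.

Point A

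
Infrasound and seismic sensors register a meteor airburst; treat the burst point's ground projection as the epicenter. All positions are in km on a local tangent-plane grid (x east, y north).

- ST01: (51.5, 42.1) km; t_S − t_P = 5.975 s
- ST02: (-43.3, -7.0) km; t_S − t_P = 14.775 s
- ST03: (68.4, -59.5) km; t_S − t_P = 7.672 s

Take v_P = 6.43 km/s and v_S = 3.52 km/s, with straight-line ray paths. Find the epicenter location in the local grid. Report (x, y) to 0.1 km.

x ≈ 71.4 km, y ≈ 0.1 km

Distance from S−P lag: d = Δt · v_P v_S / (v_P − v_S) = Δt · (6.43·3.52)/(6.43−3.52) ≈ 7.7779·Δt.
So d_ST01 = 46.47, d_ST02 = 114.92, d_ST03 = 59.67 km.
Circle about each station: (x − 51.5)² + (y − 42.1)² = 46.47²; (x + 43.3)² + (y + 7.0)² = 114.92²; (x − 68.4)² + (y + 59.5)² = 59.67².
Subtracting pairs of circle equations eliminates x²+y² and gives linear equations (the radical axes):
-189.6 x − 98.2 y = -13547.92
33.8 x − 203.2 y = 2393.10
Solving the 2×2 system: x ≈ 71.4, y ≈ 0.1 km.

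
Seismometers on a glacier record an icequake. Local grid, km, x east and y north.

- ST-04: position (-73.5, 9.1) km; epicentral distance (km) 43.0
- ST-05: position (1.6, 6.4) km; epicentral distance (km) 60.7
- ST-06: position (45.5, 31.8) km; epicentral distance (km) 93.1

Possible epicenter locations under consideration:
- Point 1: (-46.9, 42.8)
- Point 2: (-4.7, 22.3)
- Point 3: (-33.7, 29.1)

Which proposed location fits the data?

For each candidate, compare |candidate − station| to the reported distance:
Point 1: residuals ST-04 0.1, ST-05 0.1, ST-06 0.0 → max 0.1 km
Point 2: residuals ST-04 27.1, ST-05 43.6, ST-06 42.0 → max 43.6 km
Point 3: residuals ST-04 1.5, ST-05 18.7, ST-06 13.9 → max 18.7 km
Only Point 1 has all residuals ≈ 0.

Point 1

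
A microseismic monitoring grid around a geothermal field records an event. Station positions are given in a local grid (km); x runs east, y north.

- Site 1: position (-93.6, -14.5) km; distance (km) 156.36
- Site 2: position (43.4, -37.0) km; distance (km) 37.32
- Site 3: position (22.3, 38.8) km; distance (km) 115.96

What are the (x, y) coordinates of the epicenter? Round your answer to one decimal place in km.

Circle about each station: (x + 93.6)² + (y + 14.5)² = 156.36²; (x − 43.4)² + (y + 37.0)² = 37.32²; (x − 22.3)² + (y − 38.8)² = 115.96².
Subtracting the Site 1 equation from the Site 2 and Site 3 equations removes the quadratic terms:
274.0 x − 45.0 y = 17337.02
231.8 x + 106.6 y = 4033.25
Solving the 2×2 system: x ≈ 51.2, y ≈ -73.5 km.

x ≈ 51.2 km, y ≈ -73.5 km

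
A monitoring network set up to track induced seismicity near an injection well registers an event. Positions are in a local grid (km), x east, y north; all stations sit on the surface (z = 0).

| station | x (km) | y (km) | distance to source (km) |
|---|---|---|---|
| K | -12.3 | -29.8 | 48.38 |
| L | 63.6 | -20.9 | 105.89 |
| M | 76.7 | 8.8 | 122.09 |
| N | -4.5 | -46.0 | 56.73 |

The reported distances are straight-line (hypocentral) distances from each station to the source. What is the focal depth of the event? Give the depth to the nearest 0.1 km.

z ≈ 43.1 km

Each station gives a sphere (x−x_i)² + (y−y_i)² + z² = d_i² (stations at z=0).
Subtracting the K sphere from L and M: z² cancels, leaving linear equations in x and y:
151.8 x + 17.8 y = -5429.63
178.0 x + 77.2 y = -7644.34
Solving: x ≈ -33.109, y ≈ -22.681 km (keep extra digits for the depth step; rounded: -33.1, -22.7).
Then from the K sphere: z² = 48.38² − (x + 12.3)² − (y + 29.8)² with x = -33.109, y = -22.681, so z ≈ 43.092 ≈ 43.1 km.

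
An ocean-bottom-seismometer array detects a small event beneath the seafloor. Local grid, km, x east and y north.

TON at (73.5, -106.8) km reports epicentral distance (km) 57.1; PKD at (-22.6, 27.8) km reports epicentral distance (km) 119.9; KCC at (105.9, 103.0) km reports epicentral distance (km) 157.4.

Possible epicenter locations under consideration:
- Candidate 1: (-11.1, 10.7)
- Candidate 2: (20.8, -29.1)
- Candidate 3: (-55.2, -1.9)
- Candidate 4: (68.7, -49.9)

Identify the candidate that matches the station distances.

Candidate 4

For each candidate, compare |candidate − station| to the reported distance:
Candidate 1: residuals TON 87.7, PKD 99.3, KCC 8.4 → max 99.3 km
Candidate 2: residuals TON 36.8, PKD 48.3, KCC 0.3 → max 48.3 km
Candidate 3: residuals TON 108.9, PKD 75.8, KCC 34.8 → max 108.9 km
Candidate 4: residuals TON 0.0, PKD 0.0, KCC 0.0 → max 0.0 km
Only Candidate 4 has all residuals ≈ 0.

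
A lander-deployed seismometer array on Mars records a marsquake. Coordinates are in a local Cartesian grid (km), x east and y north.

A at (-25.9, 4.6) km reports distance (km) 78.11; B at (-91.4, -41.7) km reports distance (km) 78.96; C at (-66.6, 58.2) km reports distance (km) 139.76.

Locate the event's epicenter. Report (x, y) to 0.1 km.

-19.0 km east, -73.2 km north

Circle about each station: (x + 25.9)² + (y − 4.6)² = 78.11²; (x + 91.4)² + (y + 41.7)² = 78.96²; (x + 66.6)² + (y − 58.2)² = 139.76².
Subtracting pairs of circle equations eliminates x²+y² and gives linear equations (the radical axes):
-131.0 x − 92.6 y = 9267.37
-81.4 x + 107.2 y = -6300.86
Solving the 2×2 system: x ≈ -19.0, y ≈ -73.2 km.
Check against A (with the unrounded x, y): √((x + 25.9)²+(y − 4.6)²) = 78.11 ≈ 78.11 km. ✓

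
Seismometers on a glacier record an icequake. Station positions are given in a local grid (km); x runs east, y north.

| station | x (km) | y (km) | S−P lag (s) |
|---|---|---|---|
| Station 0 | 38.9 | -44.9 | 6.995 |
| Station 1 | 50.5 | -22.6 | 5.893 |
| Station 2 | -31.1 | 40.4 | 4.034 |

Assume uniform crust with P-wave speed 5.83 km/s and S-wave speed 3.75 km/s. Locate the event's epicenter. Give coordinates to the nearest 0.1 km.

Distance from S−P lag: d = Δt · v_P v_S / (v_P − v_S) = Δt · (5.83·3.75)/(5.83−3.75) ≈ 10.5108·Δt.
So d_Station 0 = 73.52, d_Station 1 = 61.94, d_Station 2 = 42.40 km.
Circle about each station: (x − 38.9)² + (y + 44.9)² = 73.52²; (x − 50.5)² + (y + 22.6)² = 61.94²; (x + 31.1)² + (y − 40.4)² = 42.40².
Subtracting the Station 0 equation from the Station 1 and Station 2 equations removes the quadratic terms:
23.2 x + 44.6 y = 1100.42
-140.0 x + 170.6 y = 2677.58
Solving the 2×2 system: x ≈ 6.7, y ≈ 21.2 km.

6.7 km east, 21.2 km north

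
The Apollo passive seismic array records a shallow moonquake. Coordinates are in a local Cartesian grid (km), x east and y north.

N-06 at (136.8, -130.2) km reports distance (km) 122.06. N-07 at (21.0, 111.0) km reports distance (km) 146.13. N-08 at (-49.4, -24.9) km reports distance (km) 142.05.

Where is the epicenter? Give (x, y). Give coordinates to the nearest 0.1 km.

Circle about each station: (x − 136.8)² + (y + 130.2)² = 122.06²; (x − 21.0)² + (y − 111.0)² = 146.13²; (x + 49.4)² + (y + 24.9)² = 142.05².
Subtracting pairs of circle equations eliminates x²+y² and gives linear equations (the radical axes):
-231.6 x + 482.4 y = -29359.61
-372.4 x + 210.6 y = -37885.47
Solving the 2×2 system: x ≈ 92.4, y ≈ -16.5 km.
Check against N-06 (with the unrounded x, y): √((x − 136.8)²+(y + 130.2)²) = 122.06 ≈ 122.06 km. ✓

92.4 km east, -16.5 km north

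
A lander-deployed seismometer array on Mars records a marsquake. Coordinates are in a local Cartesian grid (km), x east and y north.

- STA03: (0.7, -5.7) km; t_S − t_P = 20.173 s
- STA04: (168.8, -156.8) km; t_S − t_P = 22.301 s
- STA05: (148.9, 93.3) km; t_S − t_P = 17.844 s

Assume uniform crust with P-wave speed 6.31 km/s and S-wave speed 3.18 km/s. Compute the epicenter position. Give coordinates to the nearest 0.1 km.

129.3 km east, -19.4 km north

Distance from S−P lag: d = Δt · v_P v_S / (v_P − v_S) = Δt · (6.31·3.18)/(6.31−3.18) ≈ 6.4108·Δt.
So d_STA03 = 129.33, d_STA04 = 142.97, d_STA05 = 114.39 km.
Circle about each station: (x − 0.7)² + (y + 5.7)² = 129.33²; (x − 168.8)² + (y + 156.8)² = 142.97²; (x − 148.9)² + (y − 93.3)² = 114.39².
Subtracting the STA03 equation from the STA04 and STA05 equations removes the quadratic terms:
336.2 x − 302.2 y = 49332.53
296.4 x + 198.0 y = 34484.30
Solving the 2×2 system: x ≈ 129.3, y ≈ -19.4 km.
Check against STA03 (with the unrounded x, y): √((x − 0.7)²+(y + 5.7)²) = 129.33 ≈ 129.33 km. ✓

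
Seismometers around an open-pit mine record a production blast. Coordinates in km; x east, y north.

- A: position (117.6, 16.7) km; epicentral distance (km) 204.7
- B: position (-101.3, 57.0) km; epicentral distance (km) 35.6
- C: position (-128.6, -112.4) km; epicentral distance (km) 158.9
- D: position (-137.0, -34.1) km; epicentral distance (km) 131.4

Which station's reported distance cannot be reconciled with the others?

C

Solve using three stations at a time. Using A, B, D (subtract circle equations pairwise → linear system) gives (x, y) ≈ (-76.3, 82.5).
Distances from that point to each station vs reported:
  A: calculated 204.7 vs reported 204.7 → residual 0.0 km
  B: calculated 35.7 vs reported 35.6 → residual 0.1 km
  C: calculated 201.8 vs reported 158.9 → residual 42.9 km
  D: calculated 131.4 vs reported 131.4 → residual 0.0 km
A, B, D are mutually consistent (residuals ≈ 0); C is off by 42.9 km.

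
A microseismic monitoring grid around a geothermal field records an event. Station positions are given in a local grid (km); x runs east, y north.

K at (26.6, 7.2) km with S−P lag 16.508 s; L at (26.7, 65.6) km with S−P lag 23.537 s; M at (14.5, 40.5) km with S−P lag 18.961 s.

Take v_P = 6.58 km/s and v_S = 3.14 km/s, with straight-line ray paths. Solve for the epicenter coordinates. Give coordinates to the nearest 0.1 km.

(-54.1, -50.4)

Distance from S−P lag: d = Δt · v_P v_S / (v_P − v_S) = Δt · (6.58·3.14)/(6.58−3.14) ≈ 6.0062·Δt.
So d_K = 99.15, d_L = 141.37, d_M = 113.88 km.
Circle about each station: (x − 26.6)² + (y − 7.2)² = 99.15²; (x − 26.7)² + (y − 65.6)² = 141.37²; (x − 14.5)² + (y − 40.5)² = 113.88².
Subtracting the K equation from the L and M equations removes the quadratic terms:
0.2 x + 116.8 y = -5897.90
-24.2 x + 66.6 y = -2046.83
Solving the 2×2 system: x ≈ -54.1, y ≈ -50.4 km.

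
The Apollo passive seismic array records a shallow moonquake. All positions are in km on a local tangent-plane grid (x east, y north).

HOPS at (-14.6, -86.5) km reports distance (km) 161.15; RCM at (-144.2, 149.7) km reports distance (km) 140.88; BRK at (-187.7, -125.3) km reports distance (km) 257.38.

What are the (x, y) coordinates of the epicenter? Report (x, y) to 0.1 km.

x ≈ -25.2 km, y ≈ 74.3 km

Circle about each station: (x + 14.6)² + (y + 86.5)² = 161.15²; (x + 144.2)² + (y − 149.7)² = 140.88²; (x + 187.7)² + (y + 125.3)² = 257.38².
Subtracting the HOPS equation from the RCM and BRK equations removes the quadratic terms:
-259.2 x + 472.4 y = 41630.47
-346.2 x − 77.6 y = 2960.83
Solving the 2×2 system: x ≈ -25.2, y ≈ 74.3 km.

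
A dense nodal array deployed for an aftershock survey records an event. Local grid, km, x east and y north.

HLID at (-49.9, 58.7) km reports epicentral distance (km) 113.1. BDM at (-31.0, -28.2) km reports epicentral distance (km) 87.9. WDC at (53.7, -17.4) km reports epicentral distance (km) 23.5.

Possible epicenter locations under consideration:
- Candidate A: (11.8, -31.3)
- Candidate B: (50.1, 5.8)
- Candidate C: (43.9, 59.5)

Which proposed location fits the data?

Candidate B

For each candidate, compare |candidate − station| to the reported distance:
Candidate A: residuals HLID 4.0, BDM 45.0, WDC 20.6 → max 45.0 km
Candidate B: residuals HLID 0.0, BDM 0.0, WDC 0.0 → max 0.0 km
Candidate C: residuals HLID 19.3, BDM 27.4, WDC 54.0 → max 54.0 km
Only Candidate B has all residuals ≈ 0.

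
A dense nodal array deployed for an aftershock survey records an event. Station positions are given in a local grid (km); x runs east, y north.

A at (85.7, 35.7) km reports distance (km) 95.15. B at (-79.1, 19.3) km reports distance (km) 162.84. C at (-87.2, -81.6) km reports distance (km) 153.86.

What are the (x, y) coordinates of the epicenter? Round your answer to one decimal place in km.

Circle about each station: (x − 85.7)² + (y − 35.7)² = 95.15²; (x + 79.1)² + (y − 19.3)² = 162.84²; (x + 87.2)² + (y + 81.6)² = 153.86².
Subtracting the A equation from the B and C equations removes the quadratic terms:
-329.6 x − 32.8 y = -19453.02
-345.8 x − 234.6 y = -8975.96
Solving the 2×2 system: x ≈ 64.7, y ≈ -57.1 km.

(64.7, -57.1)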